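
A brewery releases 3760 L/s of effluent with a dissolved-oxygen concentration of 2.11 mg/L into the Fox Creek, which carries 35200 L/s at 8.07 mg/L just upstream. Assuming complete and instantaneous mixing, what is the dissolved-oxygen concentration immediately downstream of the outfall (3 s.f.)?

7.49 mg/L

Flow-weighted mixing: C = (Q_r C_r + Q_w C_w)/(Q_r + Q_w)
= (35200×8.07 + 3760×2.11)/(35200 + 3760) = 292000/38960 = 7.495 mg/L.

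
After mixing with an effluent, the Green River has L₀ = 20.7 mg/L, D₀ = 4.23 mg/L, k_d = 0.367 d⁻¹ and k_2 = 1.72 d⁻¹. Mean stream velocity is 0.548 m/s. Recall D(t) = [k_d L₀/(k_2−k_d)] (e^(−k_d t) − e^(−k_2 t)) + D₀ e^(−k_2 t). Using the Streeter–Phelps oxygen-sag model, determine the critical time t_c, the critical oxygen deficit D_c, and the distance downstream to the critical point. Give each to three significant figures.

At the critical point dD/dt = 0, so k_d L₀ e^(−k_d t) = k_2 D. Substituting D(t) from the Streeter–Phelps equation and solving for t gives
t_c = ln[(k_2/k_d)(1 − D₀(k_2−k_d)/(k_d L₀))] / (k_2−k_d).
Here k_2−k_d = 1.353 d⁻¹ and 1 − D₀(k_2−k_d)/(k_d L₀) = 1 − 4.23×1.353/(0.367×20.7) = 0.2466, so
t_c = ln(4.687 × 0.2466) / 1.353 = 0.1449 / 1.353 = 0.1071 d.
L(t_c) = L₀ e^(−k_d t_c) = 20.7 × 0.9615 = 19.90 mg/L, and at the critical point k_2 D_c = k_d L, so D_c = (0.367/1.72) × 19.90 = 4.247 mg/L.
x_c = v t_c = 0.548 m/s × 0.1071 d × 86400 s/d = 5071 m ≈ 5.07 km.

t_c ≈ 0.107 d; D_c ≈ 4.25 mg/L; x_c ≈ 5.07 km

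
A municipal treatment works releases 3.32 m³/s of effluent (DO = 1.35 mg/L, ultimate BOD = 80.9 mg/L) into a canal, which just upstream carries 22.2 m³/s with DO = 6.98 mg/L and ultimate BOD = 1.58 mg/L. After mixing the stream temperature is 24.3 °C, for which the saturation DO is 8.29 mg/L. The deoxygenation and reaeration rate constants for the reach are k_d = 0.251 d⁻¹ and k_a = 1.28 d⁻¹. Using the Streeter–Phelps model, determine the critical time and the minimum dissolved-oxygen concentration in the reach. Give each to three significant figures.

t_c ≈ 0.401 d; minimum DO ≈ 6.18 mg/L

Mixed DO = (22.2×6.98 + 3.32×1.35)/(22.2+3.32) = 159.4/25.52 = 6.248 mg/L.
Mixed L₀ = (22.2×1.58 + 3.32×80.9)/(25.52) = 303.7/25.52 = 11.90 mg/L.
Initial deficit D₀ = C_s − DO₀ = 8.29 − 6.248 = 2.042 mg/L.
t_c = (1/1.029) ln[(1.28/0.251)(1 − 2.042×1.029/(0.251×11.90))] = 0.9718 × ln(1.511) = 0.4012 d.
D_c = (0.251/1.28) × 11.90 × e^(−0.251×0.4012) = 0.1961 × 11.90 × 0.9042 = 2.110 mg/L.
Minimum DO = 8.29 − 2.110 = 6.180 mg/L.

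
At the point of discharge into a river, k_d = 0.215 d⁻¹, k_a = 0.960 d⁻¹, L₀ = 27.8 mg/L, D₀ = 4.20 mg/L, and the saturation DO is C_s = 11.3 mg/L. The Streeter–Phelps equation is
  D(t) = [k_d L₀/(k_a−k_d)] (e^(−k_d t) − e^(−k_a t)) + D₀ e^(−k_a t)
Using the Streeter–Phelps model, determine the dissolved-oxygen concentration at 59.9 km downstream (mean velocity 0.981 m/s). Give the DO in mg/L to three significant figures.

Travel time t = x/v = 59.9 km / (0.981 m/s) = 59900 m / 0.981 m/s = 61060 s = 0.7067 d.
k_d L₀/(k_a−k_d) = 0.215×27.8/(0.960−0.215) = 5.977/0.7450 = 8.023 mg/L.
e^(−k_d t) = e^(−0.215×0.7067) = 0.8590; e^(−k_a t) = e^(−0.960×0.7067) = 0.5074.
D = 8.023 × (0.8590 − 0.5074) + 4.20 × 0.5074 = 2.821 + 2.131 = 4.952 mg/L.
DO = C_s − D = 11.3 − 4.952 = 6.348 mg/L.

DO ≈ 6.35 mg/L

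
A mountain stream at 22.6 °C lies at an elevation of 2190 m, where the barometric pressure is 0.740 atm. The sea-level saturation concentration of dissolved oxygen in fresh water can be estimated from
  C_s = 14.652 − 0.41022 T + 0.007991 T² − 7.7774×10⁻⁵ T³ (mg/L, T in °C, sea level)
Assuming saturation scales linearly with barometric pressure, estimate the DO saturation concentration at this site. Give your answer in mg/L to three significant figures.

At sea level: C_s = 14.652 − 0.41022×22.6 + 0.007991×22.6² − 7.7774×10⁻⁵×22.6³ = 8.565 mg/L.
Pressure correction: C_s' = 8.565 × 0.740 = 6.338 mg/L.

C_s ≈ 6.34 mg/L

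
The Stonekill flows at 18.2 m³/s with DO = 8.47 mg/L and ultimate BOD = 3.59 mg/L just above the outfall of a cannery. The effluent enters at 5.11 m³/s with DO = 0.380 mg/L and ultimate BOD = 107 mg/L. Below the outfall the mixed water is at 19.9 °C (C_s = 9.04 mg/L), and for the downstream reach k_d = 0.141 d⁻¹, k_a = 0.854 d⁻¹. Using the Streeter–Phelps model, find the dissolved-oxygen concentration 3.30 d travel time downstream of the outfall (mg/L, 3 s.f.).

Mixed DO = (18.2×8.47 + 5.11×0.380)/(18.2+5.11) = 156.1/23.31 = 6.697 mg/L.
Mixed L₀ = (18.2×3.59 + 5.11×107)/(23.31) = 612.1/23.31 = 26.26 mg/L.
Initial deficit D₀ = C_s − DO₀ = 9.04 − 6.697 = 2.343 mg/L.
D(3.30) = [0.141×26.26/(0.854−0.141)](e^(−0.141×3.30) − e^(−0.854×3.30)) + 2.343 e^(−0.854×3.30)
= 5.193 × (0.6279 − 0.05971) + 2.343 × 0.05971 = 3.091 mg/L.
DO = 9.04 − 3.091 = 5.949 mg/L.

DO ≈ 5.95 mg/L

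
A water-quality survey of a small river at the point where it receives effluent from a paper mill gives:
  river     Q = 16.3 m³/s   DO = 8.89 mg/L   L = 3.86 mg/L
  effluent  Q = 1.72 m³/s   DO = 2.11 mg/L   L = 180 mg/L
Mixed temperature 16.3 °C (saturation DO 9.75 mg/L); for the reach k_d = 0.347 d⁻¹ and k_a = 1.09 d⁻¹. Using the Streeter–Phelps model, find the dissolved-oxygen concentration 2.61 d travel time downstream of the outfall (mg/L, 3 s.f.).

DO ≈ 6.32 mg/L

Mixed DO = (16.3×8.89 + 1.72×2.11)/(16.3+1.72) = 148.5/18.02 = 8.243 mg/L.
Mixed L₀ = (16.3×3.86 + 1.72×180)/(18.02) = 372.5/18.02 = 20.67 mg/L.
Initial deficit D₀ = C_s − DO₀ = 9.75 − 8.243 = 1.507 mg/L.
D(2.61) = [0.347×20.67/(1.09−0.347)](e^(−0.347×2.61) − e^(−1.09×2.61)) + 1.507 e^(−1.09×2.61)
= 9.655 × (0.4043 − 0.05814) + 1.507 × 0.05814 = 3.429 mg/L.
DO = 9.75 − 3.429 = 6.321 mg/L.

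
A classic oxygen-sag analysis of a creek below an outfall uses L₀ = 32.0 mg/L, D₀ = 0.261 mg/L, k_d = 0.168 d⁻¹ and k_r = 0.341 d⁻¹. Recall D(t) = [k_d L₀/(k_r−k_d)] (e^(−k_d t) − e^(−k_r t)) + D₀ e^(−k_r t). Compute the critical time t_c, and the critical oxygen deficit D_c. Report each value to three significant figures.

With k_r/k_d = 2.030 and 1 − D₀(k_r−k_d)/(k_d L₀) = 0.9916,
t_c = ln(2.030 × 0.9916) / (0.341 − 0.168) = ln(2.013) / 0.1730 = 0.6995/0.1730 = 4.043 d.
L(t_c) = L₀ e^(−k_d t_c) = 32.0 × 0.5070 = 16.22 mg/L, and at the critical point k_r D_c = k_d L, so D_c = (0.168/0.341) × 16.22 = 7.993 mg/L.

t_c ≈ 4.04 d; D_c ≈ 7.99 mg/L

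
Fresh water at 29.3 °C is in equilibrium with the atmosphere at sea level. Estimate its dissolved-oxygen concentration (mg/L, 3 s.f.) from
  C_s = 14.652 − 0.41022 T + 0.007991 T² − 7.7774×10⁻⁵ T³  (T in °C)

C_s = 14.652 − 0.41022×29.3 + 0.007991×29.3² − 7.7774×10⁻⁵×29.3³ = 7.536 mg/L.

C_s ≈ 7.54 mg/L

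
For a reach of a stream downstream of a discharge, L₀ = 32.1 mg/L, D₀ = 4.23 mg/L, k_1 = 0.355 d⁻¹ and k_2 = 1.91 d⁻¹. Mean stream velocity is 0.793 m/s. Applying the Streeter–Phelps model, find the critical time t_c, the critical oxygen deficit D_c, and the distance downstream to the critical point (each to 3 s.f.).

With k_2/k_1 = 5.380 and 1 − D₀(k_2−k_1)/(k_1 L₀) = 0.4228,
t_c = ln(5.380 × 0.4228) / (1.91 − 0.355) = ln(2.275) / 1.555 = 0.8218/1.555 = 0.5285 d.
D_c = (k_1/k_2) L₀ e^(−k_1 t_c) = (0.355/1.91) × 32.1 × e^(−0.355×0.5285) = 0.1859 × 32.1 × 0.8289 = 4.946 mg/L.
x_c = v t_c = 0.793 m/s × 0.5285 d × 86400 s/d = 36210 m ≈ 36.2 km.

t_c ≈ 0.529 d; D_c ≈ 4.95 mg/L; x_c ≈ 36.2 km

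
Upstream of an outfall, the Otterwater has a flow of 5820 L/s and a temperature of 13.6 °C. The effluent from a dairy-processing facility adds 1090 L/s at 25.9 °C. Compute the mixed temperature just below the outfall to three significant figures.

15.5 °C

Flow-weighted mixing: C = (Q_r C_r + Q_w C_w)/(Q_r + Q_w)
= (5820×13.6 + 1090×25.9)/(5820 + 1090) = 107400/6910 = 15.54 °C.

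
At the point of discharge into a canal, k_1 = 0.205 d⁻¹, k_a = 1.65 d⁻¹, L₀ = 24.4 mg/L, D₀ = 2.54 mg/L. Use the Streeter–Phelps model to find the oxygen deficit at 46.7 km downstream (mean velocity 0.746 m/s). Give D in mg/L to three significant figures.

Travel time t = x/v = 46.7 km / (0.746 m/s) = 46700 m / 0.746 m/s = 62600 s = 0.7245 d.
k_1 L₀/(k_a−k_1) = 0.205×24.4/(1.65−0.205) = 5.002/1.445 = 3.462 mg/L.
e^(−k_1 t) = e^(−0.205×0.7245) = 0.8620; e^(−k_a t) = e^(−1.65×0.7245) = 0.3026.
D = 3.462 × (0.8620 − 0.3026) + 2.54 × 0.3026 = 1.936 + 0.7685 = 2.705 mg/L.

D ≈ 2.70 mg/L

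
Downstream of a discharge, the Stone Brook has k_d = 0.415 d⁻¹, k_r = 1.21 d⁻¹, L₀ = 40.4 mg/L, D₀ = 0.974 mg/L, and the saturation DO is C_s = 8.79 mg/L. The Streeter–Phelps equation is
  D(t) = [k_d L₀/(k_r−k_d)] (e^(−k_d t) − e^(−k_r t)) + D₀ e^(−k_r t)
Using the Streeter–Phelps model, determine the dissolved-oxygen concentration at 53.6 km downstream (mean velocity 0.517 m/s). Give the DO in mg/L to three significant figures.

DO ≈ 0.682 mg/L

Travel time t = x/v = 53.6 km / (0.517 m/s) = 53600 m / 0.517 m/s = 103700 s = 1.200 d.
k_d L₀/(k_r−k_d) = 0.415×40.4/(1.21−0.415) = 16.77/0.7950 = 21.09 mg/L.
e^(−k_d t) = e^(−0.415×1.200) = 0.6078; e^(−k_r t) = e^(−1.21×1.200) = 0.2341.
D = 21.09 × (0.6078 − 0.2341) + 0.974 × 0.2341 = 7.880 + 0.2280 = 8.108 mg/L.
DO = C_s − D = 8.79 − 8.108 = 0.6821 mg/L.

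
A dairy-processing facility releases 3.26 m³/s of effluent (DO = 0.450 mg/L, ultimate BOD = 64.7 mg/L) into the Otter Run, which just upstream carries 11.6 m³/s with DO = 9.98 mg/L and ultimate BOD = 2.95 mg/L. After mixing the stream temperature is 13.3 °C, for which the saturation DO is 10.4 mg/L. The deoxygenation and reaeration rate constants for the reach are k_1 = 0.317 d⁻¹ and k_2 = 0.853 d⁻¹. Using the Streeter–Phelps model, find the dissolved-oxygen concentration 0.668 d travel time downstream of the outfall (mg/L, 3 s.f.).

DO ≈ 6.60 mg/L

Mixed DO = (11.6×9.98 + 3.26×0.450)/(11.6+3.26) = 117.2/14.86 = 7.889 mg/L.
Mixed L₀ = (11.6×2.95 + 3.26×64.7)/(14.86) = 245.1/14.86 = 16.50 mg/L.
Initial deficit D₀ = C_s − DO₀ = 10.4 − 7.889 = 2.511 mg/L.
D(0.668) = [0.317×16.50/(0.853−0.317)](e^(−0.317×0.668) − e^(−0.853×0.668)) + 2.511 e^(−0.853×0.668)
= 9.756 × (0.8092 − 0.5656) + 2.511 × 0.5656 = 3.796 mg/L.
DO = 10.4 − 3.796 = 6.604 mg/L.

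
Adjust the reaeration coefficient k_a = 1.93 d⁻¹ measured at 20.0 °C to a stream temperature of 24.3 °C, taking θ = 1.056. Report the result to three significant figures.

k_a ≈ 2.44 d⁻¹

k_a(T₂) = k_a(T₁) · θ^(T₂−T₁) = 1.93 × 1.056^(24.3−20.0)
= 1.93 × 1.056^4.30 = 1.93 × 1.264 = 2.440 d⁻¹.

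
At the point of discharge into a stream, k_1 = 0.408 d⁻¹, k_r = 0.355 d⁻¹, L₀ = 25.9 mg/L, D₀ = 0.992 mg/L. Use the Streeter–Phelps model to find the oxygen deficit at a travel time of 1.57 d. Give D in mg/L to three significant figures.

D ≈ 9.69 mg/L

k_1 L₀/(k_r−k_1) = 0.408×25.9/(0.355−0.408) = 10.57/-0.05300 = -199.4 mg/L.
e^(−k_1 t) = e^(−0.408×1.570) = 0.5270; e^(−k_r t) = e^(−0.355×1.570) = 0.5727.
D = -199.4 × (0.5270 − 0.5727) + 0.992 × 0.5727 = 9.117 + 0.5681 = 9.685 mg/L.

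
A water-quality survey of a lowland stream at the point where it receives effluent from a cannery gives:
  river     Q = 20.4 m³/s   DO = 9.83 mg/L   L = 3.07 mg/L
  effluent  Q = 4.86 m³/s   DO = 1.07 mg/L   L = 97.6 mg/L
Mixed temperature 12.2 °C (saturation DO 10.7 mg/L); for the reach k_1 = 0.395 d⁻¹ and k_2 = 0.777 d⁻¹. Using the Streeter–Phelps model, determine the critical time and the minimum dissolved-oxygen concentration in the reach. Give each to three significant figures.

Mixed DO = (20.4×9.83 + 4.86×1.07)/(20.4+4.86) = 205.7/25.26 = 8.145 mg/L.
Mixed L₀ = (20.4×3.07 + 4.86×97.6)/(25.26) = 537.0/25.26 = 21.26 mg/L.
Initial deficit D₀ = C_s − DO₀ = 10.7 − 8.145 = 2.555 mg/L.
t_c = (1/0.3820) ln[(0.777/0.395)(1 − 2.555×0.3820/(0.395×21.26))] = 2.618 × ln(1.738) = 1.448 d.
D_c = (0.395/0.777) × 21.26 × e^(−0.395×1.448) = 0.5084 × 21.26 × 0.5645 = 6.100 mg/L.
Minimum DO = 10.7 − 6.100 = 4.600 mg/L.

t_c ≈ 1.45 d; minimum DO ≈ 4.60 mg/L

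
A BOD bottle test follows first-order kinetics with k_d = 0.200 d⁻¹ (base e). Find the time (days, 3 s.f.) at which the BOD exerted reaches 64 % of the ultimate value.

y/L₀ = 1 − e^(−k_d t) = 0.64 ⇒ e^(−k_d t) = 0.360
t = −ln(0.360) / 0.200 = 1.022 / 0.200 = 5.108 d.

t ≈ 5.11 d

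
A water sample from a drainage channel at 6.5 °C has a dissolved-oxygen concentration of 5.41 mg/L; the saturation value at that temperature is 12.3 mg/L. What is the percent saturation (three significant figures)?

% saturation = C/C_s × 100 = 5.41/12.3 × 100 = 44.0 %.

44.0 % saturation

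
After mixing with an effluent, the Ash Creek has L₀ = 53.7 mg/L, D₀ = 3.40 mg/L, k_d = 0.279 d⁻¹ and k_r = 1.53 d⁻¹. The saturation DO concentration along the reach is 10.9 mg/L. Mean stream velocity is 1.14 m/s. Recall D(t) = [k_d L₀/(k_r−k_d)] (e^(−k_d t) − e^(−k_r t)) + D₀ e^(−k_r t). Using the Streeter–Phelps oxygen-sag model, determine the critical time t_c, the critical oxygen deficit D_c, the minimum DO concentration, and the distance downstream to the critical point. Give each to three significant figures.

t_c = [1/(k_r−k_d)] ln[(k_r/k_d)(1 − D₀(k_r−k_d)/(k_d L₀))]
= [1/(1.53−0.279)] ln[(1.53/0.279)(1 − 3.40×1.251/(0.279×53.7))]
= (1/1.251) ln[5.484 × 0.7161] = 0.7994 × ln(3.927) = 0.7994 × 1.368 = 1.093 d.
L(t_c) = L₀ e^(−k_d t_c) = 53.7 × 0.7371 = 39.58 mg/L, and at the critical point k_r D_c = k_d L, so D_c = (0.279/1.53) × 39.58 = 7.218 mg/L.
Minimum DO = C_s − D_c = 10.9 − 7.218 = 3.682 mg/L.
x_c = v t_c = 1.14 m/s × 1.093 d × 86400 s/d = 107700 m ≈ 108 km.

t_c ≈ 1.09 d; D_c ≈ 7.22 mg/L; min DO ≈ 3.68 mg/L; x_c ≈ 108 km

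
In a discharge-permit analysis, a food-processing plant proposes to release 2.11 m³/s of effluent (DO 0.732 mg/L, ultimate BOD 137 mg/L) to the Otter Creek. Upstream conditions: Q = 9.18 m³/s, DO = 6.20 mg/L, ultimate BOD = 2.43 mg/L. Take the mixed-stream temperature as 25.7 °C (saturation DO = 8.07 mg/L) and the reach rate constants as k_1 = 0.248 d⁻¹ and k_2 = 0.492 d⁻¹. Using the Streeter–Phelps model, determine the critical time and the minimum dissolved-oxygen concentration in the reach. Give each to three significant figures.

t_c ≈ 2.36 d; minimum DO ≈ 0.330 mg/L

Mixed DO = (9.18×6.20 + 2.11×0.732)/(9.18+2.11) = 58.46/11.29 = 5.178 mg/L.
Mixed L₀ = (9.18×2.43 + 2.11×137)/(11.29) = 311.4/11.29 = 27.58 mg/L.
Initial deficit D₀ = C_s − DO₀ = 8.07 − 5.178 = 2.892 mg/L.
t_c = (1/0.2440) ln[(0.492/0.248)(1 − 2.892×0.2440/(0.248×27.58))] = 4.098 × ln(1.779) = 2.361 d.
D_c = (0.248/0.492) × 27.58 × e^(−0.248×2.361) = 0.5041 × 27.58 × 0.5568 = 7.740 mg/L.
Minimum DO = 8.07 − 7.740 = 0.3298 mg/L.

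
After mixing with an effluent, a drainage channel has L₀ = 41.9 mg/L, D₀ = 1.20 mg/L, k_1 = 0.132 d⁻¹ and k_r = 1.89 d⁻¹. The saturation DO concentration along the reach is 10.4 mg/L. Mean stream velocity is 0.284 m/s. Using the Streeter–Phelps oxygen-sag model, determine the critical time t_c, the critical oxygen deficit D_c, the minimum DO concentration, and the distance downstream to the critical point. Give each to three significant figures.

With k_r/k_1 = 14.32 and 1 − D₀(k_r−k_1)/(k_1 L₀) = 0.6186,
t_c = ln(14.32 × 0.6186) / (1.89 − 0.132) = ln(8.857) / 1.758 = 2.181/1.758 = 1.241 d.
D_c = (k_1/k_r) L₀ e^(−k_1 t_c) = (0.132/1.89) × 41.9 × e^(−0.132×1.241) = 0.06984 × 41.9 × 0.8489 = 2.484 mg/L.
Minimum DO = C_s − D_c = 10.4 − 2.484 = 7.916 mg/L.
x_c = v t_c = 0.284 m/s × 1.241 d × 86400 s/d = 30440 m ≈ 30.4 km.

t_c ≈ 1.24 d; D_c ≈ 2.48 mg/L; min DO ≈ 7.92 mg/L; x_c ≈ 30.4 km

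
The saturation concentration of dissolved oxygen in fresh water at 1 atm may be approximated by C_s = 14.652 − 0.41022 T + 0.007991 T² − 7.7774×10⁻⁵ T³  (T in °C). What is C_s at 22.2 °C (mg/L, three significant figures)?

C_s ≈ 8.63 mg/L

C_s = 14.652 − 0.41022×22.2 + 0.007991×22.2² − 7.7774×10⁻⁵×22.2³ = 8.632 mg/L.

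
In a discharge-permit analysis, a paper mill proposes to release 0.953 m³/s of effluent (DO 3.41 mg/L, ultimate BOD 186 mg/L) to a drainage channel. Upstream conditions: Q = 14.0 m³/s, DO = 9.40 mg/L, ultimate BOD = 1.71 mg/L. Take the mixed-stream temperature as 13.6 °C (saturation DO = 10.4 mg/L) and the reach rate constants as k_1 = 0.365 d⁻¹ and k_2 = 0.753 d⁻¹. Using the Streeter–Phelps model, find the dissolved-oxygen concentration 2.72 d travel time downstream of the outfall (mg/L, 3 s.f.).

DO ≈ 7.16 mg/L

Mixed DO = (14.0×9.40 + 0.953×3.41)/(14.0+0.953) = 134.8/14.95 = 9.018 mg/L.
Mixed L₀ = (14.0×1.71 + 0.953×186)/(14.95) = 201.2/14.95 = 13.46 mg/L.
Initial deficit D₀ = C_s − DO₀ = 10.4 − 9.018 = 1.382 mg/L.
D(2.72) = [0.365×13.46/(0.753−0.365)](e^(−0.365×2.72) − e^(−0.753×2.72)) + 1.382 e^(−0.753×2.72)
= 12.66 × (0.3705 − 0.1290) + 1.382 × 0.1290 = 3.236 mg/L.
DO = 10.4 − 3.236 = 7.164 mg/L.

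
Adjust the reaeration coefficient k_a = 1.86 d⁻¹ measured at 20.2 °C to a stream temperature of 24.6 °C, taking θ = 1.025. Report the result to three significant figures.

k_a ≈ 2.07 d⁻¹

k_a(T₂) = k_a(T₁) · θ^(T₂−T₁) = 1.86 × 1.025^(24.6−20.2)
= 1.86 × 1.025^4.40 = 1.86 × 1.115 = 2.073 d⁻¹.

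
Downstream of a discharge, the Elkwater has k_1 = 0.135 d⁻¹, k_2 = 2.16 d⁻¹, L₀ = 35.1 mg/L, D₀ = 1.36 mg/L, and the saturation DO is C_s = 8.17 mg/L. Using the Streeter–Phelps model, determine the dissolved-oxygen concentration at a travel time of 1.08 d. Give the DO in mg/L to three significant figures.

k_1 L₀/(k_2−k_1) = 0.135×35.1/(2.16−0.135) = 4.739/2.025 = 2.340 mg/L.
e^(−k_1 t) = e^(−0.135×1.080) = 0.8643; e^(−k_2 t) = e^(−2.16×1.080) = 0.09702.
D = 2.340 × (0.8643 − 0.09702) + 1.36 × 0.09702 = 1.795 + 0.1320 = 1.927 mg/L.
DO = C_s − D = 8.17 − 1.927 = 6.243 mg/L.

DO ≈ 6.24 mg/L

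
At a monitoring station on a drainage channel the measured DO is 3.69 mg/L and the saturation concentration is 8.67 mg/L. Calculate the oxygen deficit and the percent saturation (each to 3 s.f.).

D = C_s − C = 8.67 − 3.69 = 4.98 mg/L.
% saturation = 3.69/8.67 × 100 = 42.6 %.

D ≈ 4.98 mg/L; 42.6 % saturation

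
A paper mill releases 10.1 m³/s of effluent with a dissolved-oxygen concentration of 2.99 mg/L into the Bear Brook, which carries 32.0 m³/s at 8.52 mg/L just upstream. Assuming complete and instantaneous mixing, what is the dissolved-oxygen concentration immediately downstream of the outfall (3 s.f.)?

Flow-weighted mixing: C = (Q_r C_r + Q_w C_w)/(Q_r + Q_w)
= (32.0×8.52 + 10.1×2.99)/(32.0 + 10.1) = 302.8/42.10 = 7.193 mg/L.

7.19 mg/L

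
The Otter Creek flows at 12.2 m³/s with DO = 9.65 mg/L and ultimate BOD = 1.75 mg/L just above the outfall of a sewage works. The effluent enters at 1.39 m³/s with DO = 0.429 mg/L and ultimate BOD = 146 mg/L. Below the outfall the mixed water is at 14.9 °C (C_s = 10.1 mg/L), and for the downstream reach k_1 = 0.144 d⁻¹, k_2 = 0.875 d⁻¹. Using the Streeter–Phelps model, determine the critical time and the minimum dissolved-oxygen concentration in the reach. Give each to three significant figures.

t_c ≈ 1.70 d; minimum DO ≈ 7.97 mg/L

Mixed DO = (12.2×9.65 + 1.39×0.429)/(12.2+1.39) = 118.3/13.59 = 8.707 mg/L.
Mixed L₀ = (12.2×1.75 + 1.39×146)/(13.59) = 224.3/13.59 = 16.50 mg/L.
Initial deficit D₀ = C_s − DO₀ = 10.1 − 8.707 = 1.393 mg/L.
t_c = (1/0.7310) ln[(0.875/0.144)(1 − 1.393×0.7310/(0.144×16.50))] = 1.368 × ln(3.473) = 1.703 d.
D_c = (0.144/0.875) × 16.50 × e^(−0.144×1.703) = 0.1646 × 16.50 × 0.7825 = 2.125 mg/L.
Minimum DO = 10.1 − 2.125 = 7.975 mg/L.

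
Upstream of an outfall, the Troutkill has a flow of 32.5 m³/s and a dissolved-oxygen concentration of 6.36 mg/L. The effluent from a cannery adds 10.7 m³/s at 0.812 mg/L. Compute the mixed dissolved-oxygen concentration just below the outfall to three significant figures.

4.99 mg/L

Flow-weighted mixing: C = (Q_r C_r + Q_w C_w)/(Q_r + Q_w)
= (32.5×6.36 + 10.7×0.812)/(32.5 + 10.7) = 215.4/43.20 = 4.986 mg/L.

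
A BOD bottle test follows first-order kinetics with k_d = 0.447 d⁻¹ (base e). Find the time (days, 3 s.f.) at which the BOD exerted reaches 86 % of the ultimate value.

y/L₀ = 1 − e^(−k_d t) = 0.86 ⇒ e^(−k_d t) = 0.140
t = −ln(0.140) / 0.447 = 1.966 / 0.447 = 4.398 d.

t ≈ 4.40 d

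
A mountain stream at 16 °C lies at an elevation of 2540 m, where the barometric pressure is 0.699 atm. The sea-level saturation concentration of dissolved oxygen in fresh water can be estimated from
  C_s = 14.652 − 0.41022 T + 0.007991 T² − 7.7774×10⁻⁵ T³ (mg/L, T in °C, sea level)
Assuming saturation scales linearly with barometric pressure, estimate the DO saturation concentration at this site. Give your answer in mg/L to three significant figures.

At sea level: C_s = 14.652 − 0.41022×16 + 0.007991×16² − 7.7774×10⁻⁵×16³ = 9.816 mg/L.
Pressure correction: C_s' = 9.816 × 0.699 = 6.861 mg/L.

C_s ≈ 6.86 mg/L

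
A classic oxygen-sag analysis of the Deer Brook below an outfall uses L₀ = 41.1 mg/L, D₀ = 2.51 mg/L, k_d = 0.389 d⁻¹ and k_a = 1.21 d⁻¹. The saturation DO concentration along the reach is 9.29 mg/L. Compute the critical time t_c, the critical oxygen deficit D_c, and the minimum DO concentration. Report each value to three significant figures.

t_c ≈ 1.21 d; D_c ≈ 8.24 mg/L; min DO ≈ 1.05 mg/L

t_c = [1/(k_a−k_d)] ln[(k_a/k_d)(1 − D₀(k_a−k_d)/(k_d L₀))]
= [1/(1.21−0.389)] ln[(1.21/0.389)(1 − 2.51×0.8210/(0.389×41.1))]
= (1/0.8210) ln[3.111 × 0.8711] = 1.218 × ln(2.710) = 1.218 × 0.9968 = 1.214 d.
L(t_c) = L₀ e^(−k_d t_c) = 41.1 × 0.6236 = 25.63 mg/L, and at the critical point k_a D_c = k_d L, so D_c = (0.389/1.21) × 25.63 = 8.239 mg/L.
Minimum DO = C_s − D_c = 9.29 − 8.239 = 1.051 mg/L.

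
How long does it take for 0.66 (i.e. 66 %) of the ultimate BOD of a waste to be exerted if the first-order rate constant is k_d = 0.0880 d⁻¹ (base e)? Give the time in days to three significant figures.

y/L₀ = 1 − e^(−k_d t) = 0.66 ⇒ e^(−k_d t) = 0.340
t = −ln(0.340) / 0.0880 = 1.079 / 0.0880 = 12.26 d.

t ≈ 12.3 d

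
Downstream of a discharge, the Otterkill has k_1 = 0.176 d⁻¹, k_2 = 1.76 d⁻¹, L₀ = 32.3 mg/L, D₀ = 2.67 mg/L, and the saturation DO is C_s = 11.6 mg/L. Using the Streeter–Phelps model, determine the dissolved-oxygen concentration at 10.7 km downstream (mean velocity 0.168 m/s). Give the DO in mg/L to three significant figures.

DO ≈ 8.70 mg/L

Travel time t = x/v = 10.7 km / (0.168 m/s) = 10700 m / 0.168 m/s = 63690 s = 0.7372 d.
k_1 L₀/(k_2−k_1) = 0.176×32.3/(1.76−0.176) = 5.685/1.584 = 3.589 mg/L.
e^(−k_1 t) = e^(−0.176×0.7372) = 0.8783; e^(−k_2 t) = e^(−1.76×0.7372) = 0.2732.
D = 3.589 × (0.8783 − 0.2732) + 2.67 × 0.2732 = 2.172 + 0.7296 = 2.901 mg/L.
DO = C_s − D = 11.6 − 2.901 = 8.699 mg/L.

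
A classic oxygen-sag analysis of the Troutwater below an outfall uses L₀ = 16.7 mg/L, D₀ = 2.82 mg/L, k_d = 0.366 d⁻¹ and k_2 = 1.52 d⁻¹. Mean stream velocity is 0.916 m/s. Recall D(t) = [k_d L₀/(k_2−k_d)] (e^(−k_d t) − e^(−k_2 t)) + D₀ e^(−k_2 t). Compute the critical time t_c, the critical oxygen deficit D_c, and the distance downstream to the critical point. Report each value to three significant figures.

t_c ≈ 0.575 d; D_c ≈ 3.26 mg/L; x_c ≈ 45.5 km

At the critical point dD/dt = 0, so k_d L₀ e^(−k_d t) = k_2 D. Substituting D(t) from the Streeter–Phelps equation and solving for t gives
t_c = ln[(k_2/k_d)(1 − D₀(k_2−k_d)/(k_d L₀))] / (k_2−k_d).
Here k_2−k_d = 1.154 d⁻¹ and 1 − D₀(k_2−k_d)/(k_d L₀) = 1 − 2.82×1.154/(0.366×16.7) = 0.4676, so
t_c = ln(4.153 × 0.4676) / 1.154 = 0.6636 / 1.154 = 0.5751 d.
L(t_c) = L₀ e^(−k_d t_c) = 16.7 × 0.8102 = 13.53 mg/L, and at the critical point k_2 D_c = k_d L, so D_c = (0.366/1.52) × 13.53 = 3.258 mg/L.
x_c = v t_c = 0.916 m/s × 0.5751 d × 86400 s/d = 45510 m ≈ 45.5 km.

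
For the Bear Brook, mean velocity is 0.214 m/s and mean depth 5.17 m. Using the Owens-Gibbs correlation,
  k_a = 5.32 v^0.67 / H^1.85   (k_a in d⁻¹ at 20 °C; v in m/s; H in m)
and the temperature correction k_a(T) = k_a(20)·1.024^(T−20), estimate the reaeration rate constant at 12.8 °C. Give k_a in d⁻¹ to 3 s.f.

k_a ≈ 0.0764 d⁻¹

k_a(20) = 5.32 × 0.214^0.67 / 5.17^1.85 = 5.32 × 0.3559 / 20.89 = 0.09064 d⁻¹.
k_a(12.8) = 0.09064 × 1.024^(12.8−20) = 0.09064 × 0.8430 = 0.07641 d⁻¹.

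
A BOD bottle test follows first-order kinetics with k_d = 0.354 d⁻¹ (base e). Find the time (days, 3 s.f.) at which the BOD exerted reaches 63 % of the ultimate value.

y/L₀ = 1 − e^(−k_d t) = 0.63 ⇒ e^(−k_d t) = 0.370
t = −ln(0.370) / 0.354 = 0.9943 / 0.354 = 2.809 d.

t ≈ 2.81 d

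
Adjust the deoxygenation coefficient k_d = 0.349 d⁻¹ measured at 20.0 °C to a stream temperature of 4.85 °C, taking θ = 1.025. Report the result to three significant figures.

k_d ≈ 0.240 d⁻¹

k_d(T₂) = k_d(T₁) · θ^(T₂−T₁) = 0.349 × 1.025^(4.85−20.0)
= 0.349 × 1.025^-15.2 = 0.349 × 0.6879 = 0.2401 d⁻¹.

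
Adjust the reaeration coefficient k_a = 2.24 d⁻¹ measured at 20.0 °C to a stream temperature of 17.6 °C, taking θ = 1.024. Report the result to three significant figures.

k_a ≈ 2.12 d⁻¹

k_a(T₂) = k_a(T₁) · θ^(T₂−T₁) = 2.24 × 1.024^(17.6−20.0)
= 2.24 × 1.024^-2.40 = 2.24 × 0.9447 = 2.116 d⁻¹.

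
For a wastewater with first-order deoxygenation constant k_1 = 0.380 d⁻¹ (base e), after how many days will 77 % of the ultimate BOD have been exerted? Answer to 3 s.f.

t ≈ 3.87 d

y/L₀ = 1 − e^(−k_1 t) = 0.77 ⇒ e^(−k_1 t) = 0.230
t = −ln(0.230) / 0.380 = 1.470 / 0.380 = 3.868 d.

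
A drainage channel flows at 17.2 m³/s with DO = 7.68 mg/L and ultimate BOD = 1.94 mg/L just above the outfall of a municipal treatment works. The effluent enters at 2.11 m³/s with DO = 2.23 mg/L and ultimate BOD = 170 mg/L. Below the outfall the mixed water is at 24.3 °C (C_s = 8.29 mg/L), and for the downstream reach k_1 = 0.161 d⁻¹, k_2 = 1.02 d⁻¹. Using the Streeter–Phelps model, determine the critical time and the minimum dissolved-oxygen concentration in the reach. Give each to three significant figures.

Mixed DO = (17.2×7.68 + 2.11×2.23)/(17.2+2.11) = 136.8/19.31 = 7.084 mg/L.
Mixed L₀ = (17.2×1.94 + 2.11×170)/(19.31) = 392.1/19.31 = 20.30 mg/L.
Initial deficit D₀ = C_s − DO₀ = 8.29 − 7.084 = 1.206 mg/L.
t_c = (1/0.8590) ln[(1.02/0.161)(1 − 1.206×0.8590/(0.161×20.30))] = 1.164 × ln(4.328) = 1.706 d.
D_c = (0.161/1.02) × 20.30 × e^(−0.161×1.706) = 0.1578 × 20.30 × 0.7599 = 2.435 mg/L.
Minimum DO = 8.29 − 2.435 = 5.855 mg/L.

t_c ≈ 1.71 d; minimum DO ≈ 5.85 mg/L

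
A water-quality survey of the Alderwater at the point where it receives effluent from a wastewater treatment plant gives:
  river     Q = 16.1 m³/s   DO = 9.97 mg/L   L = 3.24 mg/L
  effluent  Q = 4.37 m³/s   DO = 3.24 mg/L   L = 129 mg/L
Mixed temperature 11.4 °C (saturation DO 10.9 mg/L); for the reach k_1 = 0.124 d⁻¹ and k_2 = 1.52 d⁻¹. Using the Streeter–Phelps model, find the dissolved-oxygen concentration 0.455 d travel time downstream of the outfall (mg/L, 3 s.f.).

DO ≈ 8.53 mg/L

Mixed DO = (16.1×9.97 + 4.37×3.24)/(16.1+4.37) = 174.7/20.47 = 8.533 mg/L.
Mixed L₀ = (16.1×3.24 + 4.37×129)/(20.47) = 615.9/20.47 = 30.09 mg/L.
Initial deficit D₀ = C_s − DO₀ = 10.9 − 8.533 = 2.367 mg/L.
D(0.455) = [0.124×30.09/(1.52−0.124)](e^(−0.124×0.455) − e^(−1.52×0.455)) + 2.367 e^(−1.52×0.455)
= 2.673 × (0.9451 − 0.5008) + 2.367 × 0.5008 = 2.373 mg/L.
DO = 10.9 − 2.373 = 8.527 mg/L.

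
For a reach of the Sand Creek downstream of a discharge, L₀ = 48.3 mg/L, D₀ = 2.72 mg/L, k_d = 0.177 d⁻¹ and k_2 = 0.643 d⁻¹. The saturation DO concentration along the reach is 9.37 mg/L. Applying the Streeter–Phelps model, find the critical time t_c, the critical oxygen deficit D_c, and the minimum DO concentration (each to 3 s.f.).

t_c ≈ 2.42 d; D_c ≈ 8.66 mg/L; min DO ≈ 0.713 mg/L

t_c = [1/(k_2−k_d)] ln[(k_2/k_d)(1 − D₀(k_2−k_d)/(k_d L₀))]
= [1/(0.643−0.177)] ln[(0.643/0.177)(1 − 2.72×0.4660/(0.177×48.3))]
= (1/0.4660) ln[3.633 × 0.8517] = 2.146 × ln(3.094) = 2.146 × 1.130 = 2.424 d.
D_c = (k_d/k_2) L₀ e^(−k_d t_c) = (0.177/0.643) × 48.3 × e^(−0.177×2.424) = 0.2753 × 48.3 × 0.6511 = 8.657 mg/L.
Minimum DO = C_s − D_c = 9.37 − 8.657 = 0.7126 mg/L.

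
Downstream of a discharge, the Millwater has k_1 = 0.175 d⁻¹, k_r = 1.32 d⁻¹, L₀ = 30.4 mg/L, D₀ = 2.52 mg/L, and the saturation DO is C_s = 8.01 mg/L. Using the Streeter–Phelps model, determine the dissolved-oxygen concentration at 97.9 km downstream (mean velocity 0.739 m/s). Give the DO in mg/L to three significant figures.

Travel time t = x/v = 97.9 km / (0.739 m/s) = 97900 m / 0.739 m/s = 132500 s = 1.533 d.
k_1 L₀/(k_r−k_1) = 0.175×30.4/(1.32−0.175) = 5.320/1.145 = 4.646 mg/L.
e^(−k_1 t) = e^(−0.175×1.533) = 0.7647; e^(−k_r t) = e^(−1.32×1.533) = 0.1321.
D = 4.646 × (0.7647 − 0.1321) + 2.52 × 0.1321 = 2.939 + 0.3330 = 3.272 mg/L.
DO = C_s − D = 8.01 − 3.272 = 4.738 mg/L.

DO ≈ 4.74 mg/L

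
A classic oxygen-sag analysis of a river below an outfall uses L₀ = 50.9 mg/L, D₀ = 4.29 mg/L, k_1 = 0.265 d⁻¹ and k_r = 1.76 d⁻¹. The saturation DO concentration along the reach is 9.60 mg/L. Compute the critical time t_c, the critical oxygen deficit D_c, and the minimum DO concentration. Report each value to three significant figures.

With k_r/k_1 = 6.642 and 1 − D₀(k_r−k_1)/(k_1 L₀) = 0.5245,
t_c = ln(6.642 × 0.5245) / (1.76 − 0.265) = ln(3.484) / 1.495 = 1.248/1.495 = 0.8348 d.
L(t_c) = L₀ e^(−k_1 t_c) = 50.9 × 0.8015 = 40.80 mg/L, and at the critical point k_r D_c = k_1 L, so D_c = (0.265/1.76) × 40.80 = 6.143 mg/L.
Minimum DO = C_s − D_c = 9.60 − 6.143 = 3.457 mg/L.

t_c ≈ 0.835 d; D_c ≈ 6.14 mg/L; min DO ≈ 3.46 mg/L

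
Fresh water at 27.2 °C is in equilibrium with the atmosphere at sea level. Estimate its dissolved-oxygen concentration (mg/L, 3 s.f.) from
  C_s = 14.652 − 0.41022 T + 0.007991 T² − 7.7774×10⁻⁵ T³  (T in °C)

C_s = 14.652 − 0.41022×27.2 + 0.007991×27.2² − 7.7774×10⁻⁵×27.2³ = 7.841 mg/L.

C_s ≈ 7.84 mg/L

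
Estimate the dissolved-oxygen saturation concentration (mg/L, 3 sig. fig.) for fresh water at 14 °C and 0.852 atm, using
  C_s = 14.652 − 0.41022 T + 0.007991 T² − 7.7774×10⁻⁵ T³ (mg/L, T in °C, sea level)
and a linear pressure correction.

At sea level: C_s = 14.652 − 0.41022×14 + 0.007991×14² − 7.7774×10⁻⁵×14³ = 10.26 mg/L.
Pressure correction: C_s' = 10.26 × 0.852 = 8.743 mg/L.

C_s ≈ 8.74 mg/L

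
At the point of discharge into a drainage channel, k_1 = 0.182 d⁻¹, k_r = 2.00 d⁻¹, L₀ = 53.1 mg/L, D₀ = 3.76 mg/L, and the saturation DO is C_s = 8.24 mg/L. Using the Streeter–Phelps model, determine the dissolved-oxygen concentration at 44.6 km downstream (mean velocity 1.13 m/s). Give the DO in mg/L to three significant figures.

Travel time t = x/v = 44.6 km / (1.13 m/s) = 44600 m / 1.13 m/s = 39470 s = 0.4568 d.
k_1 L₀/(k_r−k_1) = 0.182×53.1/(2.00−0.182) = 9.664/1.818 = 5.316 mg/L.
e^(−k_1 t) = e^(−0.182×0.4568) = 0.9202; e^(−k_r t) = e^(−2.00×0.4568) = 0.4011.
D = 5.316 × (0.9202 − 0.4011) + 3.76 × 0.4011 = 2.760 + 1.508 = 4.268 mg/L.
DO = C_s − D = 8.24 − 4.268 = 3.972 mg/L.

DO ≈ 3.97 mg/L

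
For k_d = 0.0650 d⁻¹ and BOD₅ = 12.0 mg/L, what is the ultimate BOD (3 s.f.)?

L₀ ≈ 43.2 mg/L

BOD₅ = L₀(1 − e^(−5k_d)) ⇒ L₀ = BOD₅ / (1 − e^(−5×0.0650))
= 12.0 / (1 − 0.7225) = 12.0 / 0.2775 = 43.25 mg/L.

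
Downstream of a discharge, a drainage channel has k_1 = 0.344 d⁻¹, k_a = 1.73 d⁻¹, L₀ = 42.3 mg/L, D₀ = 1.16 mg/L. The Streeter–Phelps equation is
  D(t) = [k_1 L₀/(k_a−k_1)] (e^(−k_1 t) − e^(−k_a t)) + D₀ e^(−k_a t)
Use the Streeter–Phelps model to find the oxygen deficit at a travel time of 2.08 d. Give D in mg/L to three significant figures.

D ≈ 4.88 mg/L

k_1 L₀/(k_a−k_1) = 0.344×42.3/(1.73−0.344) = 14.55/1.386 = 10.50 mg/L.
e^(−k_1 t) = e^(−0.344×2.080) = 0.4889; e^(−k_a t) = e^(−1.73×2.080) = 0.02737.
D = 10.50 × (0.4889 − 0.02737) + 1.16 × 0.02737 = 4.846 + 0.03175 = 4.878 mg/L.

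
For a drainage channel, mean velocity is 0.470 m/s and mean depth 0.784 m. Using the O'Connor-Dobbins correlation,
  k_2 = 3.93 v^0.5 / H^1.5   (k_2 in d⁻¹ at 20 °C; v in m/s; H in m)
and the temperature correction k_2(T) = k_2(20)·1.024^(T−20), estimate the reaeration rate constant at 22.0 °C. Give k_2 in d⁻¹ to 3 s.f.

k_2 ≈ 4.07 d⁻¹

k_2(20) = 3.93 × 0.470^0.5 / 0.784^1.5 = 3.93 × 0.6856 / 0.6942 = 3.881 d⁻¹.
k_2(22.0) = 3.881 × 1.024^(22.0−20) = 3.881 × 1.049 = 4.070 d⁻¹.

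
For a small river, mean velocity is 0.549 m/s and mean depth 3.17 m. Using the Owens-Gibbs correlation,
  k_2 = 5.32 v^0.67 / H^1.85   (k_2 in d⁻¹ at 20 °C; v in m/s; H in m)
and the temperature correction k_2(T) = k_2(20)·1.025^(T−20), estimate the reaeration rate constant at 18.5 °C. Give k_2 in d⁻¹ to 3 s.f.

k_2 ≈ 0.406 d⁻¹

k_2(20) = 5.32 × 0.549^0.67 / 3.17^1.85 = 5.32 × 0.6691 / 8.452 = 0.4212 d⁻¹.
k_2(18.5) = 0.4212 × 1.025^(18.5−20) = 0.4212 × 0.9636 = 0.4059 d⁻¹.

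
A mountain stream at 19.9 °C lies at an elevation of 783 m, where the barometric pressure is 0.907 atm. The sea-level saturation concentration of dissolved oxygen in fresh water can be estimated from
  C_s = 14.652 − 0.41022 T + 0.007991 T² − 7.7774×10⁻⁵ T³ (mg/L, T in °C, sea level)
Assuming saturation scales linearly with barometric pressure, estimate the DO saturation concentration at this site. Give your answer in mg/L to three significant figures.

At sea level: C_s = 14.652 − 0.41022×19.9 + 0.007991×19.9² − 7.7774×10⁻⁵×19.9³ = 9.040 mg/L.
Pressure correction: C_s' = 9.040 × 0.907 = 8.199 mg/L.

C_s ≈ 8.20 mg/L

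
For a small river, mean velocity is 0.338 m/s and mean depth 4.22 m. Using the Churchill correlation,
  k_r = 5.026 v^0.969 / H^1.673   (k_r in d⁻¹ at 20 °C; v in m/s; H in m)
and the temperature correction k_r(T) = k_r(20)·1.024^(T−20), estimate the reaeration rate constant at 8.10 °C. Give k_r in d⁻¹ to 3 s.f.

k_r(20) = 5.026 × 0.338^0.969 / 4.22^1.673 = 5.026 × 0.3496 / 11.12 = 0.1580 d⁻¹.
k_r(8.10) = 0.1580 × 1.024^(8.10−20) = 0.1580 × 0.7541 = 0.1191 d⁻¹.

k_r ≈ 0.119 d⁻¹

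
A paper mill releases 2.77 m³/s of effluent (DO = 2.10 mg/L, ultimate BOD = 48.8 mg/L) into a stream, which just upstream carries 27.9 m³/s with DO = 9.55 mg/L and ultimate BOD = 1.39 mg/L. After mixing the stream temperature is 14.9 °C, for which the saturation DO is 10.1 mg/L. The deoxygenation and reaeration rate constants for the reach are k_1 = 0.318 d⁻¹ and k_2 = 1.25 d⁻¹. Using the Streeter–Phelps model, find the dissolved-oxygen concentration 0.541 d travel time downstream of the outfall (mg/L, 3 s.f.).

DO ≈ 8.83 mg/L

Mixed DO = (27.9×9.55 + 2.77×2.10)/(27.9+2.77) = 272.3/30.67 = 8.877 mg/L.
Mixed L₀ = (27.9×1.39 + 2.77×48.8)/(30.67) = 174.0/30.67 = 5.672 mg/L.
Initial deficit D₀ = C_s − DO₀ = 10.1 − 8.877 = 1.223 mg/L.
D(0.541) = [0.318×5.672/(1.25−0.318)](e^(−0.318×0.541) − e^(−1.25×0.541)) + 1.223 e^(−1.25×0.541)
= 1.935 × (0.8419 − 0.5085) + 1.223 × 0.5085 = 1.267 mg/L.
DO = 10.1 − 1.267 = 8.833 mg/L.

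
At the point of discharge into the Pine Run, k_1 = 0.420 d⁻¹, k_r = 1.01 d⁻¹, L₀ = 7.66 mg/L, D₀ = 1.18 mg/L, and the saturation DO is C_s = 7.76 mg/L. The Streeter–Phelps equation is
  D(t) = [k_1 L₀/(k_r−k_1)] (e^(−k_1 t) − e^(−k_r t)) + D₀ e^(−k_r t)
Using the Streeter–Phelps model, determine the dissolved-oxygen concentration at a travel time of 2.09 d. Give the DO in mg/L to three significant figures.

k_1 L₀/(k_r−k_1) = 0.420×7.66/(1.01−0.420) = 3.217/0.5900 = 5.453 mg/L.
e^(−k_1 t) = e^(−0.420×2.090) = 0.4157; e^(−k_r t) = e^(−1.01×2.090) = 0.1211.
D = 5.453 × (0.4157 − 0.1211) + 1.18 × 0.1211 = 1.606 + 0.1429 = 1.749 mg/L.
DO = C_s − D = 7.76 − 1.749 = 6.011 mg/L.

DO ≈ 6.01 mg/L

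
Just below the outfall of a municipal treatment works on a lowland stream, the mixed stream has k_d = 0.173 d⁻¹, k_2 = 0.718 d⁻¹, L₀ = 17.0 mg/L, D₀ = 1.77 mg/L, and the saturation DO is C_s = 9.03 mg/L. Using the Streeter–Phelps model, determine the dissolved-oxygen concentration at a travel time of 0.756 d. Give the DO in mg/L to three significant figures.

k_d L₀/(k_2−k_d) = 0.173×17.0/(0.718−0.173) = 2.941/0.5450 = 5.396 mg/L.
e^(−k_d t) = e^(−0.173×0.7560) = 0.8774; e^(−k_2 t) = e^(−0.718×0.7560) = 0.5811.
D = 5.396 × (0.8774 − 0.5811) + 1.77 × 0.5811 = 1.599 + 1.029 = 2.627 mg/L.
DO = C_s − D = 9.03 − 2.627 = 6.403 mg/L.

DO ≈ 6.40 mg/L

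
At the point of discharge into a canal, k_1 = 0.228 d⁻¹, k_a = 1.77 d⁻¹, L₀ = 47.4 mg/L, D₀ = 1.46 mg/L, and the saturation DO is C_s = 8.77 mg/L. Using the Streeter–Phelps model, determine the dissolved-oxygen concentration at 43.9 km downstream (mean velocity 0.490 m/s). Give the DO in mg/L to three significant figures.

Travel time t = x/v = 43.9 km / (0.490 m/s) = 43900 m / 0.490 m/s = 89590 s = 1.037 d.
k_1 L₀/(k_a−k_1) = 0.228×47.4/(1.77−0.228) = 10.81/1.542 = 7.009 mg/L.
e^(−k_1 t) = e^(−0.228×1.037) = 0.7894; e^(−k_a t) = e^(−1.77×1.037) = 0.1596.
D = 7.009 × (0.7894 − 0.1596) + 1.46 × 0.1596 = 4.415 + 0.2329 = 4.648 mg/L.
DO = C_s − D = 8.77 − 4.648 = 4.122 mg/L.

DO ≈ 4.12 mg/L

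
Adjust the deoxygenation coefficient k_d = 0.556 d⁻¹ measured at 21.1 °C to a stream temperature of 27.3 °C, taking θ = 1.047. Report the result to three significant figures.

k_d ≈ 0.739 d⁻¹

k_d(T₂) = k_d(T₁) · θ^(T₂−T₁) = 0.556 × 1.047^(27.3−21.1)
= 0.556 × 1.047^6.20 = 0.556 × 1.329 = 0.7392 d⁻¹.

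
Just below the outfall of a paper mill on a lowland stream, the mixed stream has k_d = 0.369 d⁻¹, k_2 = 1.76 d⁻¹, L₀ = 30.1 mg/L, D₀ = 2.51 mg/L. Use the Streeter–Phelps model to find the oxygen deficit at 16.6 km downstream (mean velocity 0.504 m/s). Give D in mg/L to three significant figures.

Travel time t = x/v = 16.6 km / (0.504 m/s) = 16600 m / 0.504 m/s = 32940 s = 0.3812 d.
k_d L₀/(k_2−k_d) = 0.369×30.1/(1.76−0.369) = 11.11/1.391 = 7.985 mg/L.
e^(−k_d t) = e^(−0.369×0.3812) = 0.8688; e^(−k_2 t) = e^(−1.76×0.3812) = 0.5112.
D = 7.985 × (0.8688 − 0.5112) + 2.51 × 0.5112 = 2.855 + 1.283 = 4.138 mg/L.

D ≈ 4.14 mg/L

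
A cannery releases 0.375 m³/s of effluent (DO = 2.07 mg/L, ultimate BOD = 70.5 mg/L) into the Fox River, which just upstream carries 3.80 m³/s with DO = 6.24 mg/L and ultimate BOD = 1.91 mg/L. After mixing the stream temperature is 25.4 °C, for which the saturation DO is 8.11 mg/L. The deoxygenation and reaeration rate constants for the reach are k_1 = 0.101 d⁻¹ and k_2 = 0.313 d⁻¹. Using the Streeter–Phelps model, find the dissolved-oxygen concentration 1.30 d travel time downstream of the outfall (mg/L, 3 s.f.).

Mixed DO = (3.80×6.24 + 0.375×2.07)/(3.80+0.375) = 24.49/4.175 = 5.865 mg/L.
Mixed L₀ = (3.80×1.91 + 0.375×70.5)/(4.175) = 33.70/4.175 = 8.071 mg/L.
Initial deficit D₀ = C_s − DO₀ = 8.11 − 5.865 = 2.245 mg/L.
D(1.30) = [0.101×8.071/(0.313−0.101)](e^(−0.101×1.30) − e^(−0.313×1.30)) + 2.245 e^(−0.313×1.30)
= 3.845 × (0.8770 − 0.6657) + 2.245 × 0.6657 = 2.306 mg/L.
DO = 8.11 − 2.306 = 5.804 mg/L.

DO ≈ 5.80 mg/L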